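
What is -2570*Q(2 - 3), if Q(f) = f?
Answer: 2570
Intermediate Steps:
-2570*Q(2 - 3) = -2570*(2 - 3) = -2570*(-1) = 2570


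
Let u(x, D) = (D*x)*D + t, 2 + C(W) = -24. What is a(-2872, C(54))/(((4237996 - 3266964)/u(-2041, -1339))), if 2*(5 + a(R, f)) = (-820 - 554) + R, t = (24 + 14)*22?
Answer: 973387346050/121379 ≈ 8.0194e+6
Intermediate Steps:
C(W) = -26 (C(W) = -2 - 24 = -26)
t = 836 (t = 38*22 = 836)
u(x, D) = 836 + x*D² (u(x, D) = (D*x)*D + 836 = x*D² + 836 = 836 + x*D²)
a(R, f) = -692 + R/2 (a(R, f) = -5 + ((-820 - 554) + R)/2 = -5 + (-1374 + R)/2 = -5 + (-687 + R/2) = -692 + R/2)
a(-2872, C(54))/(((4237996 - 3266964)/u(-2041, -1339))) = (-692 + (½)*(-2872))/(((4237996 - 3266964)/(836 - 2041*(-1339)²))) = (-692 - 1436)/((971032/(836 - 2041*1792921))) = -2128/(971032/(836 - 3659351761)) = -2128/(971032/(-3659350925)) = -2128/(971032*(-1/3659350925)) = -2128/(-971032/3659350925) = -2128*(-3659350925/971032) = 973387346050/121379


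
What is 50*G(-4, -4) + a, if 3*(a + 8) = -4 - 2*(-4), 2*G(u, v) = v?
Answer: -320/3 ≈ -106.67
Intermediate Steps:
G(u, v) = v/2
a = -20/3 (a = -8 + (-4 - 2*(-4))/3 = -8 + (-4 + 8)/3 = -8 + (⅓)*4 = -8 + 4/3 = -20/3 ≈ -6.6667)
50*G(-4, -4) + a = 50*((½)*(-4)) - 20/3 = 50*(-2) - 20/3 = -100 - 20/3 = -320/3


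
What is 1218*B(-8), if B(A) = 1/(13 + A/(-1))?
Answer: 58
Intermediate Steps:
B(A) = 1/(13 - A) (B(A) = 1/(13 + A*(-1)) = 1/(13 - A))
1218*B(-8) = 1218*(-1/(-13 - 8)) = 1218*(-1/(-21)) = 1218*(-1*(-1/21)) = 1218*(1/21) = 58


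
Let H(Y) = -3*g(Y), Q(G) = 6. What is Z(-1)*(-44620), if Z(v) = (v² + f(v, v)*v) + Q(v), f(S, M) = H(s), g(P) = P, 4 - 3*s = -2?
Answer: -580060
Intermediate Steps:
s = 2 (s = 4/3 - ⅓*(-2) = 4/3 + ⅔ = 2)
H(Y) = -3*Y
f(S, M) = -6 (f(S, M) = -3*2 = -6)
Z(v) = 6 + v² - 6*v (Z(v) = (v² - 6*v) + 6 = 6 + v² - 6*v)
Z(-1)*(-44620) = (6 + (-1)² - 6*(-1))*(-44620) = (6 + 1 + 6)*(-44620) = 13*(-44620) = -580060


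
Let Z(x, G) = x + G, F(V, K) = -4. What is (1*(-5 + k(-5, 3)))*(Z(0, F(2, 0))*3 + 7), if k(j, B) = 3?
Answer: 10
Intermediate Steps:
Z(x, G) = G + x
(1*(-5 + k(-5, 3)))*(Z(0, F(2, 0))*3 + 7) = (1*(-5 + 3))*((-4 + 0)*3 + 7) = (1*(-2))*(-4*3 + 7) = -2*(-12 + 7) = -2*(-5) = 10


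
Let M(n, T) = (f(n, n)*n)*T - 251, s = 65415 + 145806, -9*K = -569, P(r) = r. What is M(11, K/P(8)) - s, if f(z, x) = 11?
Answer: -15157135/72 ≈ -2.1052e+5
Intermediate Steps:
K = 569/9 (K = -⅑*(-569) = 569/9 ≈ 63.222)
s = 211221
M(n, T) = -251 + 11*T*n (M(n, T) = (11*n)*T - 251 = 11*T*n - 251 = -251 + 11*T*n)
M(11, K/P(8)) - s = (-251 + 11*((569/9)/8)*11) - 1*211221 = (-251 + 11*((569/9)*(⅛))*11) - 211221 = (-251 + 11*(569/72)*11) - 211221 = (-251 + 68849/72) - 211221 = 50777/72 - 211221 = -15157135/72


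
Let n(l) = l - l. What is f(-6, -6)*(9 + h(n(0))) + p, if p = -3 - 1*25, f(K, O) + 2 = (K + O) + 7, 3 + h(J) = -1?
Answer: -63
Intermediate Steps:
n(l) = 0
h(J) = -4 (h(J) = -3 - 1 = -4)
f(K, O) = 5 + K + O (f(K, O) = -2 + ((K + O) + 7) = -2 + (7 + K + O) = 5 + K + O)
p = -28 (p = -3 - 25 = -28)
f(-6, -6)*(9 + h(n(0))) + p = (5 - 6 - 6)*(9 - 4) - 28 = -7*5 - 28 = -35 - 28 = -63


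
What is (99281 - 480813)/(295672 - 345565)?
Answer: 381532/49893 ≈ 7.6470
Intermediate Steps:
(99281 - 480813)/(295672 - 345565) = -381532/(-49893) = -381532*(-1/49893) = 381532/49893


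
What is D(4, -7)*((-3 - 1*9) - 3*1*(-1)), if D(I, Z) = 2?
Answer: -18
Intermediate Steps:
D(4, -7)*((-3 - 1*9) - 3*1*(-1)) = 2*((-3 - 1*9) - 3*1*(-1)) = 2*((-3 - 9) - 3*(-1)) = 2*(-12 + 3) = 2*(-9) = -18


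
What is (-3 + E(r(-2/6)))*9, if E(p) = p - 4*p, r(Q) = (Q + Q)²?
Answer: -39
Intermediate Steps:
r(Q) = 4*Q² (r(Q) = (2*Q)² = 4*Q²)
E(p) = -3*p
(-3 + E(r(-2/6)))*9 = (-3 - 12*(-2/6)²)*9 = (-3 - 12*(-2*⅙)²)*9 = (-3 - 12*(-⅓)²)*9 = (-3 - 12/9)*9 = (-3 - 3*4/9)*9 = (-3 - 4/3)*9 = -13/3*9 = -39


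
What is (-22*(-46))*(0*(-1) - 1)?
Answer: -1012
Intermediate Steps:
(-22*(-46))*(0*(-1) - 1) = 1012*(0 - 1) = 1012*(-1) = -1012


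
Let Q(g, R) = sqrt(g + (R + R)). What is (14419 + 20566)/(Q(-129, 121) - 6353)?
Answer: -222259705/40360496 - 34985*sqrt(113)/40360496 ≈ -5.5161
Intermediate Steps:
Q(g, R) = sqrt(g + 2*R)
(14419 + 20566)/(Q(-129, 121) - 6353) = (14419 + 20566)/(sqrt(-129 + 2*121) - 6353) = 34985/(sqrt(-129 + 242) - 6353) = 34985/(sqrt(113) - 6353) = 34985/(-6353 + sqrt(113))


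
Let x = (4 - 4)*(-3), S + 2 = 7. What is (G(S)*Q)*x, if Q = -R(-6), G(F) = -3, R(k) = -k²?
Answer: 0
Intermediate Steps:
S = 5 (S = -2 + 7 = 5)
Q = 36 (Q = -(-1)*(-6)² = -(-1)*36 = -1*(-36) = 36)
x = 0 (x = 0*(-3) = 0)
(G(S)*Q)*x = -3*36*0 = -108*0 = 0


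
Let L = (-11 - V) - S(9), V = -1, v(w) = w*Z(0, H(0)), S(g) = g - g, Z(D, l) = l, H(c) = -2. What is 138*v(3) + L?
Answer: -838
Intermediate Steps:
S(g) = 0
v(w) = -2*w (v(w) = w*(-2) = -2*w)
L = -10 (L = (-11 - 1*(-1)) - 1*0 = (-11 + 1) + 0 = -10 + 0 = -10)
138*v(3) + L = 138*(-2*3) - 10 = 138*(-6) - 10 = -828 - 10 = -838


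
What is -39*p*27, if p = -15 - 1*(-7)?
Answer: 8424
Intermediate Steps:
p = -8 (p = -15 + 7 = -8)
-39*p*27 = -39*(-8)*27 = 312*27 = 8424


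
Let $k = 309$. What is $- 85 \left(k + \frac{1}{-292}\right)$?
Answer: $- \frac{7669295}{292} \approx -26265.0$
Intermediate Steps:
$- 85 \left(k + \frac{1}{-292}\right) = - 85 \left(309 + \frac{1}{-292}\right) = - 85 \left(309 - \frac{1}{292}\right) = \left(-85\right) \frac{90227}{292} = - \frac{7669295}{292}$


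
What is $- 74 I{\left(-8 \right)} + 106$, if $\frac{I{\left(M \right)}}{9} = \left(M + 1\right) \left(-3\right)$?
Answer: $-13880$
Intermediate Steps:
$I{\left(M \right)} = -27 - 27 M$ ($I{\left(M \right)} = 9 \left(M + 1\right) \left(-3\right) = 9 \left(1 + M\right) \left(-3\right) = 9 \left(-3 - 3 M\right) = -27 - 27 M$)
$- 74 I{\left(-8 \right)} + 106 = - 74 \left(-27 - -216\right) + 106 = - 74 \left(-27 + 216\right) + 106 = \left(-74\right) 189 + 106 = -13986 + 106 = -13880$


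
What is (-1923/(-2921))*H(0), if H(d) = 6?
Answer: 11538/2921 ≈ 3.9500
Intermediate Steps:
(-1923/(-2921))*H(0) = -1923/(-2921)*6 = -1923*(-1/2921)*6 = (1923/2921)*6 = 11538/2921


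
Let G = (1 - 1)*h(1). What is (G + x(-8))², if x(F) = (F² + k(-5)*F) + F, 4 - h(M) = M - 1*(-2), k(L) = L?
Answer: 9216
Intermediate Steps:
h(M) = 2 - M (h(M) = 4 - (M - 1*(-2)) = 4 - (M + 2) = 4 - (2 + M) = 4 + (-2 - M) = 2 - M)
x(F) = F² - 4*F (x(F) = (F² - 5*F) + F = F² - 4*F)
G = 0 (G = (1 - 1)*(2 - 1*1) = 0*(2 - 1) = 0*1 = 0)
(G + x(-8))² = (0 - 8*(-4 - 8))² = (0 - 8*(-12))² = (0 + 96)² = 96² = 9216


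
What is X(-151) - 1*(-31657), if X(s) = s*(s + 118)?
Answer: 36640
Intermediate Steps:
X(s) = s*(118 + s)
X(-151) - 1*(-31657) = -151*(118 - 151) - 1*(-31657) = -151*(-33) + 31657 = 4983 + 31657 = 36640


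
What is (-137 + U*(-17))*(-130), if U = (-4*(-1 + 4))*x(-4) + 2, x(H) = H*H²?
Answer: 1719510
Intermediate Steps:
x(H) = H³
U = 770 (U = -4*(-1 + 4)*(-4)³ + 2 = -4*3*(-64) + 2 = -12*(-64) + 2 = 768 + 2 = 770)
(-137 + U*(-17))*(-130) = (-137 + 770*(-17))*(-130) = (-137 - 13090)*(-130) = -13227*(-130) = 1719510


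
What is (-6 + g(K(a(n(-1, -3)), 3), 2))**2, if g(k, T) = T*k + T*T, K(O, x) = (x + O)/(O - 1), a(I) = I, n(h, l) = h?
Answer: 16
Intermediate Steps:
K(O, x) = (O + x)/(-1 + O)
g(k, T) = T**2 + T*k (g(k, T) = T*k + T**2 = T**2 + T*k)
(-6 + g(K(a(n(-1, -3)), 3), 2))**2 = (-6 + 2*(2 + (-1 + 3)/(-1 - 1)))**2 = (-6 + 2*(2 + 2/(-2)))**2 = (-6 + 2*(2 - 1/2*2))**2 = (-6 + 2*(2 - 1))**2 = (-6 + 2*1)**2 = (-6 + 2)**2 = (-4)**2 = 16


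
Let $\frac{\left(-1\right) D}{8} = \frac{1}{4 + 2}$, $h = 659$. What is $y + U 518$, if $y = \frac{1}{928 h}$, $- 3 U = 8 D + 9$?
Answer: $\frac{1583919689}{5503968} \approx 287.78$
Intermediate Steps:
$D = - \frac{4}{3}$ ($D = - \frac{8}{4 + 2} = - \frac{8}{6} = \left(-8\right) \frac{1}{6} = - \frac{4}{3} \approx -1.3333$)
$U = \frac{5}{9}$ ($U = - \frac{8 \left(- \frac{4}{3}\right) + 9}{3} = - \frac{- \frac{32}{3} + 9}{3} = \left(- \frac{1}{3}\right) \left(- \frac{5}{3}\right) = \frac{5}{9} \approx 0.55556$)
$y = \frac{1}{611552}$ ($y = \frac{1}{928 \cdot 659} = \frac{1}{928} \cdot \frac{1}{659} = \frac{1}{611552} \approx 1.6352 \cdot 10^{-6}$)
$y + U 518 = \frac{1}{611552} + \frac{5}{9} \cdot 518 = \frac{1}{611552} + \frac{2590}{9} = \frac{1583919689}{5503968}$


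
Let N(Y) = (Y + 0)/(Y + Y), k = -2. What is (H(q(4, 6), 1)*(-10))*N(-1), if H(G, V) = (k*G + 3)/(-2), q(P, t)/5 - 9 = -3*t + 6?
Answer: 165/2 ≈ 82.500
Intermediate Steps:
N(Y) = 1/2 (N(Y) = Y/((2*Y)) = Y*(1/(2*Y)) = 1/2)
q(P, t) = 75 - 15*t (q(P, t) = 45 + 5*(-3*t + 6) = 45 + 5*(6 - 3*t) = 45 + (30 - 15*t) = 75 - 15*t)
H(G, V) = -3/2 + G (H(G, V) = (-2*G + 3)/(-2) = (3 - 2*G)*(-1/2) = -3/2 + G)
(H(q(4, 6), 1)*(-10))*N(-1) = ((-3/2 + (75 - 15*6))*(-10))*(1/2) = ((-3/2 + (75 - 90))*(-10))*(1/2) = ((-3/2 - 15)*(-10))*(1/2) = -33/2*(-10)*(1/2) = 165*(1/2) = 165/2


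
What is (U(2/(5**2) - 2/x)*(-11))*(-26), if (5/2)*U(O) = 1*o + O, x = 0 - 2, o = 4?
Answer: 72644/125 ≈ 581.15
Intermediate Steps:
x = -2
U(O) = 8/5 + 2*O/5 (U(O) = 2*(1*4 + O)/5 = 2*(4 + O)/5 = 8/5 + 2*O/5)
(U(2/(5**2) - 2/x)*(-11))*(-26) = ((8/5 + 2*(2/(5**2) - 2/(-2))/5)*(-11))*(-26) = ((8/5 + 2*(2/25 - 2*(-1/2))/5)*(-1*11))*(-26) = ((8/5 + 2*(2*(1/25) + 1)/5)*(-11))*(-26) = ((8/5 + 2*(2/25 + 1)/5)*(-11))*(-26) = ((8/5 + (2/5)*(27/25))*(-11))*(-26) = ((8/5 + 54/125)*(-11))*(-26) = ((254/125)*(-11))*(-26) = -2794/125*(-26) = 72644/125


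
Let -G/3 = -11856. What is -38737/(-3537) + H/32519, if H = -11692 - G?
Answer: 1092529883/115019703 ≈ 9.4986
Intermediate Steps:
G = 35568 (G = -3*(-11856) = 35568)
H = -47260 (H = -11692 - 1*35568 = -11692 - 35568 = -47260)
-38737/(-3537) + H/32519 = -38737/(-3537) - 47260/32519 = -38737*(-1/3537) - 47260*1/32519 = 38737/3537 - 47260/32519 = 1092529883/115019703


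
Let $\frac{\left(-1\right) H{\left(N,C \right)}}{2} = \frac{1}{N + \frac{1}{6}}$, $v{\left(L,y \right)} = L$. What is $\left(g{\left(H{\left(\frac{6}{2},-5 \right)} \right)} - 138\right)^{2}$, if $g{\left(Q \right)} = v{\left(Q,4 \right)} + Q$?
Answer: $\frac{7001316}{361} \approx 19394.0$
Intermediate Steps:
$H{\left(N,C \right)} = - \frac{2}{\frac{1}{6} + N}$ ($H{\left(N,C \right)} = - \frac{2}{N + \frac{1}{6}} = - \frac{2}{\frac{1}{6} + N}$)
$g{\left(Q \right)} = 2 Q$ ($g{\left(Q \right)} = Q + Q = 2 Q$)
$\left(g{\left(H{\left(\frac{6}{2},-5 \right)} \right)} - 138\right)^{2} = \left(2 \left(- \frac{12}{1 + 6 \cdot \frac{6}{2}}\right) - 138\right)^{2} = \left(2 \left(- \frac{12}{1 + 6 \cdot 6 \cdot \frac{1}{2}}\right) - 138\right)^{2} = \left(2 \left(- \frac{12}{1 + 6 \cdot 3}\right) - 138\right)^{2} = \left(2 \left(- \frac{12}{1 + 18}\right) - 138\right)^{2} = \left(2 \left(- \frac{12}{19}\right) - 138\right)^{2} = \left(- \frac{24}{19} - 138\right)^{2} = \left(- \frac{2646}{19}\right)^{2} = \frac{7001316}{361}$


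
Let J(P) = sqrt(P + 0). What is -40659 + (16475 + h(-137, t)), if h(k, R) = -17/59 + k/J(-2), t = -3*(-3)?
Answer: -1426873/59 + 137*I*sqrt(2)/2 ≈ -24184.0 + 96.874*I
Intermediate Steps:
t = 9
J(P) = sqrt(P)
h(k, R) = -17/59 - I*k*sqrt(2)/2 (h(k, R) = -17/59 + k/(sqrt(-2)) = -17*1/59 + k/((I*sqrt(2))) = -17/59 + k*(-I*sqrt(2)/2) = -17/59 - I*k*sqrt(2)/2)
-40659 + (16475 + h(-137, t)) = -40659 + (16475 + (-17/59 - 1/2*I*(-137)*sqrt(2))) = -40659 + (16475 + (-17/59 + 137*I*sqrt(2)/2)) = -40659 + (972008/59 + 137*I*sqrt(2)/2) = -1426873/59 + 137*I*sqrt(2)/2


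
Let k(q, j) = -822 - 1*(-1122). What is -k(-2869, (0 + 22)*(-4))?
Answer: -300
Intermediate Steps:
k(q, j) = 300 (k(q, j) = -822 + 1122 = 300)
-k(-2869, (0 + 22)*(-4)) = -1*300 = -300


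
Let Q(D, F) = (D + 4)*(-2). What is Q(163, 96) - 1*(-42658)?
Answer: 42324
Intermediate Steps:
Q(D, F) = -8 - 2*D (Q(D, F) = (4 + D)*(-2) = -8 - 2*D)
Q(163, 96) - 1*(-42658) = (-8 - 2*163) - 1*(-42658) = (-8 - 326) + 42658 = -334 + 42658 = 42324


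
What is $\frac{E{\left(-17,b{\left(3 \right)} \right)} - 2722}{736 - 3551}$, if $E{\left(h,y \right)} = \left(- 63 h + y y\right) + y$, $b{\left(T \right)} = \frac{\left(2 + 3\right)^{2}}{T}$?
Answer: $\frac{14159}{25335} \approx 0.55887$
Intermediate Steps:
$b{\left(T \right)} = \frac{25}{T}$ ($b{\left(T \right)} = \frac{5^{2}}{T} = \frac{25}{T}$)
$E{\left(h,y \right)} = y + y^{2} - 63 h$ ($E{\left(h,y \right)} = \left(- 63 h + y^{2}\right) + y = \left(y^{2} - 63 h\right) + y = y + y^{2} - 63 h$)
$\frac{E{\left(-17,b{\left(3 \right)} \right)} - 2722}{736 - 3551} = \frac{\left(\frac{25}{3} + \left(\frac{25}{3}\right)^{2} - -1071\right) - 2722}{736 - 3551} = \frac{\left(25 \cdot \frac{1}{3} + \left(25 \cdot \frac{1}{3}\right)^{2} + 1071\right) - 2722}{-2815} = \left(\left(\frac{25}{3} + \left(\frac{25}{3}\right)^{2} + 1071\right) - 2722\right) \left(- \frac{1}{2815}\right) = \left(\left(\frac{25}{3} + \frac{625}{9} + 1071\right) - 2722\right) \left(- \frac{1}{2815}\right) = \left(\frac{10339}{9} - 2722\right) \left(- \frac{1}{2815}\right) = \left(- \frac{14159}{9}\right) \left(- \frac{1}{2815}\right) = \frac{14159}{25335}$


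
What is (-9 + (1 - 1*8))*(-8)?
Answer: 128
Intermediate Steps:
(-9 + (1 - 1*8))*(-8) = (-9 + (1 - 8))*(-8) = (-9 - 7)*(-8) = -16*(-8) = 128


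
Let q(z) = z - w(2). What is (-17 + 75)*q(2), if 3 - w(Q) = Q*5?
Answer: 522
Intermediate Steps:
w(Q) = 3 - 5*Q (w(Q) = 3 - Q*5 = 3 - 5*Q)
q(z) = 7 + z (q(z) = z - (3 - 5*2) = z - (3 - 10) = z - 1*(-7) = z + 7 = 7 + z)
(-17 + 75)*q(2) = (-17 + 75)*(7 + 2) = 58*9 = 522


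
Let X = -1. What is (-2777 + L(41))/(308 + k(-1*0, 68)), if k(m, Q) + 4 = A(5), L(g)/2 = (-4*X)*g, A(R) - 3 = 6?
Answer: -2449/313 ≈ -7.8243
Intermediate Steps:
A(R) = 9 (A(R) = 3 + 6 = 9)
L(g) = 8*g (L(g) = 2*((-4*(-1))*g) = 2*(4*g) = 8*g)
k(m, Q) = 5 (k(m, Q) = -4 + 9 = 5)
(-2777 + L(41))/(308 + k(-1*0, 68)) = (-2777 + 8*41)/(308 + 5) = (-2777 + 328)/313 = -2449*1/313 = -2449/313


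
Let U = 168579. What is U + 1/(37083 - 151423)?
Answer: 19275322859/114340 ≈ 1.6858e+5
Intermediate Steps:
U + 1/(37083 - 151423) = 168579 + 1/(37083 - 151423) = 168579 + 1/(-114340) = 168579 - 1/114340 = 19275322859/114340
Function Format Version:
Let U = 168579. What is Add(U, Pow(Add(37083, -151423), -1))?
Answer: Rational(19275322859, 114340) ≈ 1.6858e+5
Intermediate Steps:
Add(U, Pow(Add(37083, -151423), -1)) = Add(168579, Pow(Add(37083, -151423), -1)) = Add(168579, Pow(-114340, -1)) = Add(168579, Rational(-1, 114340)) = Rational(19275322859, 114340)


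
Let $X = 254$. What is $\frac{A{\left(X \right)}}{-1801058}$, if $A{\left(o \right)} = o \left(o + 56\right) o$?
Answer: $- \frac{9999980}{900529} \approx -11.105$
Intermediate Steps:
$A{\left(o \right)} = o^{2} \left(56 + o\right)$ ($A{\left(o \right)} = o \left(56 + o\right) o = o^{2} \left(56 + o\right)$)
$\frac{A{\left(X \right)}}{-1801058} = \frac{254^{2} \left(56 + 254\right)}{-1801058} = 64516 \cdot 310 \left(- \frac{1}{1801058}\right) = 19999960 \left(- \frac{1}{1801058}\right) = - \frac{9999980}{900529}$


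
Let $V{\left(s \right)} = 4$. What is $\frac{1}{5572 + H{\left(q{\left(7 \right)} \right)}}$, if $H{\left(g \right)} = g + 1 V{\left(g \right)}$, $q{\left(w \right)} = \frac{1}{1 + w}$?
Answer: $\frac{8}{44609} \approx 0.00017934$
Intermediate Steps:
$H{\left(g \right)} = 4 + g$ ($H{\left(g \right)} = g + 1 \cdot 4 = g + 4 = 4 + g$)
$\frac{1}{5572 + H{\left(q{\left(7 \right)} \right)}} = \frac{1}{5572 + \left(4 + \frac{1}{1 + 7}\right)} = \frac{1}{5572 + \left(4 + \frac{1}{8}\right)} = \frac{1}{5572 + \frac{33}{8}} = \frac{1}{\frac{44609}{8}} = \frac{8}{44609}$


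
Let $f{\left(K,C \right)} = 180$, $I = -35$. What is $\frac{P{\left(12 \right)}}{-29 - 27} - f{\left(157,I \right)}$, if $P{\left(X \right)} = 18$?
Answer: $- \frac{5049}{28} \approx -180.32$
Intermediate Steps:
$\frac{P{\left(12 \right)}}{-29 - 27} - f{\left(157,I \right)} = \frac{1}{-29 - 27} \cdot 18 - 180 = \frac{1}{-56} \cdot 18 - 180 = \left(- \frac{1}{56}\right) 18 - 180 = - \frac{9}{28} - 180 = - \frac{5049}{28}$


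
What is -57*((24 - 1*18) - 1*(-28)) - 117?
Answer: -2055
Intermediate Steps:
-57*((24 - 1*18) - 1*(-28)) - 117 = -57*((24 - 18) + 28) - 117 = -57*(6 + 28) - 117 = -57*34 - 117 = -1938 - 117 = -2055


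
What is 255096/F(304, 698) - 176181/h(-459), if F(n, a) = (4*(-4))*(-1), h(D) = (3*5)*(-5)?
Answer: 914629/50 ≈ 18293.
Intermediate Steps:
h(D) = -75 (h(D) = 15*(-5) = -75)
F(n, a) = 16 (F(n, a) = -16*(-1) = 16)
255096/F(304, 698) - 176181/h(-459) = 255096/16 - 176181/(-75) = 255096*(1/16) - 176181*(-1/75) = 31887/2 + 58727/25 = 914629/50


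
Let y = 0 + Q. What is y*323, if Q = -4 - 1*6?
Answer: -3230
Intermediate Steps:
Q = -10 (Q = -4 - 6 = -10)
y = -10 (y = 0 - 10 = -10)
y*323 = -10*323 = -3230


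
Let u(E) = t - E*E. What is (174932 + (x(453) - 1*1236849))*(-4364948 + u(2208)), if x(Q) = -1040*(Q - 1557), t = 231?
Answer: -796883681383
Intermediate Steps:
u(E) = 231 - E² (u(E) = 231 - E*E = 231 - E²)
x(Q) = 1619280 - 1040*Q (x(Q) = -1040*(-1557 + Q) = 1619280 - 1040*Q)
(174932 + (x(453) - 1*1236849))*(-4364948 + u(2208)) = (174932 + ((1619280 - 1040*453) - 1*1236849))*(-4364948 + (231 - 1*2208²)) = (174932 + ((1619280 - 471120) - 1236849))*(-4364948 + (231 - 1*4875264)) = (174932 + (1148160 - 1236849))*(-4364948 + (231 - 4875264)) = (174932 - 88689)*(-4364948 - 4875033) = 86243*(-9239981) = -796883681383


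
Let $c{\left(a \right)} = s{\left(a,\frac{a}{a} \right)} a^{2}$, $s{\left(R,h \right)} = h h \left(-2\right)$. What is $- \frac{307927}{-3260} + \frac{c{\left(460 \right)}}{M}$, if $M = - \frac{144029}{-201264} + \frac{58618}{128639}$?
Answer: $- \frac{5101412270246657837}{14122990480940} \approx -3.6121 \cdot 10^{5}$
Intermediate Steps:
$s{\left(R,h \right)} = - 2 h^{2}$ ($s{\left(R,h \right)} = h^{2} \left(-2\right) = - 2 h^{2}$)
$M = \frac{4332205669}{3698628528}$ ($M = \left(-144029\right) \left(- \frac{1}{201264}\right) + 58618 \cdot \frac{1}{128639} = \frac{144029}{201264} + \frac{8374}{18377} = \frac{4332205669}{3698628528} \approx 1.1713$)
$c{\left(a \right)} = - 2 a^{2}$ ($c{\left(a \right)} = - 2 \left(\frac{a}{a}\right)^{2} a^{2} = - 2 \cdot 1^{2} a^{2} = \left(-2\right) 1 a^{2} = - 2 a^{2}$)
$- \frac{307927}{-3260} + \frac{c{\left(460 \right)}}{M} = - \frac{307927}{-3260} + \frac{\left(-2\right) 460^{2}}{\frac{4332205669}{3698628528}} = \left(-307927\right) \left(- \frac{1}{3260}\right) + \left(-2\right) 211600 \cdot \frac{3698628528}{4332205669} = \frac{307927}{3260} - \frac{1565259593049600}{4332205669} = - \frac{5101412270246657837}{14122990480940}$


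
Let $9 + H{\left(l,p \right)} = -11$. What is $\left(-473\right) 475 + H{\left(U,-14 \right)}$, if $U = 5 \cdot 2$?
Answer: $-224695$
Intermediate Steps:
$U = 10$
$H{\left(l,p \right)} = -20$ ($H{\left(l,p \right)} = -9 - 11 = -20$)
$\left(-473\right) 475 + H{\left(U,-14 \right)} = \left(-473\right) 475 - 20 = -224675 - 20 = -224695$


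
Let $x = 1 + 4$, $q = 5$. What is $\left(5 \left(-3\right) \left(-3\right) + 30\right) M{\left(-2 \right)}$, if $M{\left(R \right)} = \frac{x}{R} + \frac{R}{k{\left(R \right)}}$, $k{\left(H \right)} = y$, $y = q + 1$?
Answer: $- \frac{425}{2} \approx -212.5$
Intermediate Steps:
$y = 6$ ($y = 5 + 1 = 6$)
$k{\left(H \right)} = 6$
$x = 5$
$M{\left(R \right)} = \frac{5}{R} + \frac{R}{6}$
$\left(5 \left(-3\right) \left(-3\right) + 30\right) M{\left(-2 \right)} = \left(5 \left(-3\right) \left(-3\right) + 30\right) \left(\frac{5}{-2} + \frac{1}{6} \left(-2\right)\right) = \left(\left(-15\right) \left(-3\right) + 30\right) \left(5 \left(- \frac{1}{2}\right) - \frac{1}{3}\right) = \left(45 + 30\right) \left(- \frac{5}{2} - \frac{1}{3}\right) = 75 \left(- \frac{17}{6}\right) = - \frac{425}{2}$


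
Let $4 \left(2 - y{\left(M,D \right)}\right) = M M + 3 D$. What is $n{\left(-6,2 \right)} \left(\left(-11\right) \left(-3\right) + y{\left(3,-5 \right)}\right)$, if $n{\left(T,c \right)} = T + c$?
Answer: $-146$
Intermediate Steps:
$y{\left(M,D \right)} = 2 - \frac{3 D}{4} - \frac{M^{2}}{4}$ ($y{\left(M,D \right)} = 2 - \frac{M M + 3 D}{4} = 2 - \frac{M^{2} + 3 D}{4} = 2 - \left(\frac{M^{2}}{4} + \frac{3 D}{4}\right) = 2 - \frac{3 D}{4} - \frac{M^{2}}{4}$)
$n{\left(-6,2 \right)} \left(\left(-11\right) \left(-3\right) + y{\left(3,-5 \right)}\right) = \left(-6 + 2\right) \left(\left(-11\right) \left(-3\right) - \left(- \frac{23}{4} + \frac{9}{4}\right)\right) = - 4 \left(33 + \left(2 + \frac{15}{4} - \frac{9}{4}\right)\right) = - 4 \left(33 + \frac{7}{2}\right) = \left(-4\right) \frac{73}{2} = -146$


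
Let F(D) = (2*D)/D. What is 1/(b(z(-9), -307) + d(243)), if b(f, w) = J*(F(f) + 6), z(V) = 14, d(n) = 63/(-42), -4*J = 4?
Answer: -2/19 ≈ -0.10526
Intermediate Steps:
J = -1 (J = -¼*4 = -1)
d(n) = -3/2 (d(n) = 63*(-1/42) = -3/2)
F(D) = 2
b(f, w) = -8 (b(f, w) = -(2 + 6) = -1*8 = -8)
1/(b(z(-9), -307) + d(243)) = 1/(-8 - 3/2) = 1/(-19/2) = -2/19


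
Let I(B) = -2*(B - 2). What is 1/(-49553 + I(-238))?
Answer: -1/49073 ≈ -2.0378e-5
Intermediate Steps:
I(B) = 4 - 2*B (I(B) = -2*(-2 + B) = 4 - 2*B)
1/(-49553 + I(-238)) = 1/(-49553 + (4 - 2*(-238))) = 1/(-49553 + (4 + 476)) = 1/(-49553 + 480) = 1/(-49073) = -1/49073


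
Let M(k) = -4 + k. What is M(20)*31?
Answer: 496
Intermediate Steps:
M(20)*31 = (-4 + 20)*31 = 16*31 = 496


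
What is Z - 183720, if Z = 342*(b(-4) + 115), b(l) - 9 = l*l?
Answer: -135840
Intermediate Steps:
b(l) = 9 + l² (b(l) = 9 + l*l = 9 + l²)
Z = 47880 (Z = 342*((9 + (-4)²) + 115) = 342*((9 + 16) + 115) = 342*(25 + 115) = 342*140 = 47880)
Z - 183720 = 47880 - 183720 = -135840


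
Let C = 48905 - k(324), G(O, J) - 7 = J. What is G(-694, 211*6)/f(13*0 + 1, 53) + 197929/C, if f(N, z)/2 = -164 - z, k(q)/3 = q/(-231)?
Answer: 1820261865/1634447906 ≈ 1.1137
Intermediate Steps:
G(O, J) = 7 + J
k(q) = -q/77 (k(q) = 3*(q/(-231)) = 3*(q*(-1/231)) = 3*(-q/231) = -q/77)
f(N, z) = -328 - 2*z (f(N, z) = 2*(-164 - z) = -328 - 2*z)
C = 3766009/77 (C = 48905 - (-1)*324/77 = 48905 - 1*(-324/77) = 48905 + 324/77 = 3766009/77 ≈ 48909.)
G(-694, 211*6)/f(13*0 + 1, 53) + 197929/C = (7 + 211*6)/(-328 - 2*53) + 197929/(3766009/77) = (7 + 1266)/(-328 - 106) + 197929*(77/3766009) = 1273/(-434) + 15240533/3766009 = 1273*(-1/434) + 15240533/3766009 = -1273/434 + 15240533/3766009 = 1820261865/1634447906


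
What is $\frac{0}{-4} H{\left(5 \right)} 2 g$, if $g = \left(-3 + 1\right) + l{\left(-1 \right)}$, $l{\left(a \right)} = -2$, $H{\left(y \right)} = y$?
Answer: $0$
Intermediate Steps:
$g = -4$ ($g = \left(-3 + 1\right) - 2 = -2 - 2 = -4$)
$\frac{0}{-4} H{\left(5 \right)} 2 g = \frac{0}{-4} \cdot 5 \cdot 2 \left(-4\right) = 0 \left(- \frac{1}{4}\right) 5 \cdot 2 \left(-4\right) = 0 \cdot 5 \cdot 2 \left(-4\right) = 0 \cdot 2 \left(-4\right) = 0 \left(-4\right) = 0$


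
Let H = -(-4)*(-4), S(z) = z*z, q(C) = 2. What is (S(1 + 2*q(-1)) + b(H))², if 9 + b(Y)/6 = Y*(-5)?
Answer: 203401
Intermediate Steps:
S(z) = z²
H = -16 (H = -1*16 = -16)
b(Y) = -54 - 30*Y (b(Y) = -54 + 6*(Y*(-5)) = -54 + 6*(-5*Y) = -54 - 30*Y)
(S(1 + 2*q(-1)) + b(H))² = ((1 + 2*2)² + (-54 - 30*(-16)))² = ((1 + 4)² + (-54 + 480))² = (5² + 426)² = (25 + 426)² = 451² = 203401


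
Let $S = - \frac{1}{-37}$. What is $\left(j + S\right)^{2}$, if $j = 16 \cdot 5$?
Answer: $\frac{8767521}{1369} \approx 6404.3$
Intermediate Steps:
$j = 80$
$S = \frac{1}{37}$ ($S = \left(-1\right) \left(- \frac{1}{37}\right) = \frac{1}{37} \approx 0.027027$)
$\left(j + S\right)^{2} = \left(80 + \frac{1}{37}\right)^{2} = \left(\frac{2961}{37}\right)^{2} = \frac{8767521}{1369}$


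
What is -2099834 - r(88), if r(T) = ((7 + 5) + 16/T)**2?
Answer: -254097870/121 ≈ -2.1000e+6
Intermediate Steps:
r(T) = (12 + 16/T)**2
-2099834 - r(88) = -2099834 - 16*(4 + 3*88)**2/88**2 = -2099834 - 16*(4 + 264)**2/7744 = -2099834 - 16*268**2/7744 = -2099834 - 16*71824/7744 = -2099834 - 1*17956/121 = -2099834 - 17956/121 = -254097870/121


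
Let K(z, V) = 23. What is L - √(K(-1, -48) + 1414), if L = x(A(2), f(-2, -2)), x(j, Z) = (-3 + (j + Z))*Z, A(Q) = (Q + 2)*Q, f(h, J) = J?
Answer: -6 - √1437 ≈ -43.908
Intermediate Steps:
A(Q) = Q*(2 + Q) (A(Q) = (2 + Q)*Q = Q*(2 + Q))
x(j, Z) = Z*(-3 + Z + j) (x(j, Z) = (-3 + (Z + j))*Z = (-3 + Z + j)*Z = Z*(-3 + Z + j))
L = -6 (L = -2*(-3 - 2 + 2*(2 + 2)) = -2*(-3 - 2 + 2*4) = -2*(-3 - 2 + 8) = -2*3 = -6)
L - √(K(-1, -48) + 1414) = -6 - √(23 + 1414) = -6 - √1437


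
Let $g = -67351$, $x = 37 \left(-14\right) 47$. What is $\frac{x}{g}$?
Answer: $\frac{518}{1433} \approx 0.36148$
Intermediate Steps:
$x = -24346$ ($x = \left(-518\right) 47 = -24346$)
$\frac{x}{g} = - \frac{24346}{-67351} = \left(-24346\right) \left(- \frac{1}{67351}\right) = \frac{518}{1433}$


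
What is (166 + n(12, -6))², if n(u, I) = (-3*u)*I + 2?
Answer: 147456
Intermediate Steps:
n(u, I) = 2 - 3*I*u (n(u, I) = -3*I*u + 2 = 2 - 3*I*u)
(166 + n(12, -6))² = (166 + (2 - 3*(-6)*12))² = (166 + (2 + 216))² = (166 + 218)² = 384² = 147456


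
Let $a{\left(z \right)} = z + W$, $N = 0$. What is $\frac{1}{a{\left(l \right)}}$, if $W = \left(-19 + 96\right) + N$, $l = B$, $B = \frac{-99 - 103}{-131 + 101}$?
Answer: $\frac{15}{1256} \approx 0.011943$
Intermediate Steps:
$B = \frac{101}{15}$ ($B = - \frac{202}{-30} = \left(-202\right) \left(- \frac{1}{30}\right) = \frac{101}{15} \approx 6.7333$)
$l = \frac{101}{15} \approx 6.7333$
$W = 77$ ($W = \left(-19 + 96\right) + 0 = 77 + 0 = 77$)
$a{\left(z \right)} = 77 + z$ ($a{\left(z \right)} = z + 77 = 77 + z$)
$\frac{1}{a{\left(l \right)}} = \frac{1}{77 + \frac{101}{15}} = \frac{1}{\frac{1256}{15}} = \frac{15}{1256}$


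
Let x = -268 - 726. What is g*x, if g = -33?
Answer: 32802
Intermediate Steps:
x = -994
g*x = -33*(-994) = 32802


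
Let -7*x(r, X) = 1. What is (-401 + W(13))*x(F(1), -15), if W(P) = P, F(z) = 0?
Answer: 388/7 ≈ 55.429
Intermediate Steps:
x(r, X) = -⅐ (x(r, X) = -⅐*1 = -⅐)
(-401 + W(13))*x(F(1), -15) = (-401 + 13)*(-⅐) = -388*(-⅐) = 388/7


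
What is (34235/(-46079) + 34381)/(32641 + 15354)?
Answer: 1584207864/2211561605 ≈ 0.71633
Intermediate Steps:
(34235/(-46079) + 34381)/(32641 + 15354) = (34235*(-1/46079) + 34381)/47995 = (-34235/46079 + 34381)*(1/47995) = (1584207864/46079)*(1/47995) = 1584207864/2211561605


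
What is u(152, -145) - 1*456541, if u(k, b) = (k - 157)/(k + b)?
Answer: -3195792/7 ≈ -4.5654e+5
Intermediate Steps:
u(k, b) = (-157 + k)/(b + k)
u(152, -145) - 1*456541 = (-157 + 152)/(-145 + 152) - 1*456541 = -5/7 - 456541 = -3195792/7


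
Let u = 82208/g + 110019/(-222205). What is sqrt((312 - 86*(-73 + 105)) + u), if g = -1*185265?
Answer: I*sqrt(735408744600539626999)/548890791 ≈ 49.406*I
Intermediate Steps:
g = -185265
u = -1545987947/1646672373 (u = 82208/(-185265) + 110019/(-222205) = 82208*(-1/185265) + 110019*(-1/222205) = -82208/185265 - 110019/222205 = -1545987947/1646672373 ≈ -0.93886)
sqrt((312 - 86*(-73 + 105)) + u) = sqrt((312 - 86*(-73 + 105)) - 1545987947/1646672373) = sqrt((312 - 86*32) - 1545987947/1646672373) = sqrt((312 - 2752) - 1545987947/1646672373) = sqrt(-2440 - 1545987947/1646672373) = sqrt(-4019426578067/1646672373) = I*sqrt(735408744600539626999)/548890791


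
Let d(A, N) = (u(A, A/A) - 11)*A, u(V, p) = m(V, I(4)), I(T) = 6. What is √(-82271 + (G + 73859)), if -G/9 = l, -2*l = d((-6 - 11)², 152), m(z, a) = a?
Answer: I*√59658/2 ≈ 122.13*I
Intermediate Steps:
u(V, p) = 6
d(A, N) = -5*A (d(A, N) = (6 - 11)*A = -5*A)
l = 1445/2 (l = -(-5)*(-6 - 11)²/2 = -(-5)*(-17)²/2 = -(-5)*289/2 = -½*(-1445) = 1445/2 ≈ 722.50)
G = -13005/2 (G = -9*1445/2 = -13005/2 ≈ -6502.5)
√(-82271 + (G + 73859)) = √(-82271 + (-13005/2 + 73859)) = √(-82271 + 134713/2) = √(-29829/2) = I*√59658/2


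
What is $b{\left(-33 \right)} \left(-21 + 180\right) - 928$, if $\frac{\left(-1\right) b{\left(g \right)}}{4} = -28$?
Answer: $16880$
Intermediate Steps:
$b{\left(g \right)} = 112$ ($b{\left(g \right)} = \left(-4\right) \left(-28\right) = 112$)
$b{\left(-33 \right)} \left(-21 + 180\right) - 928 = 112 \left(-21 + 180\right) - 928 = 112 \cdot 159 - 928 = 17808 - 928 = 16880$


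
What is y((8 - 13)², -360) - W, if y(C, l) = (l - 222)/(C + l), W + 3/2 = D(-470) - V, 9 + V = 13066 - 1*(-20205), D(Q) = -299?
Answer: 22488039/670 ≈ 33564.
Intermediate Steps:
V = 33262 (V = -9 + (13066 - 1*(-20205)) = -9 + (13066 + 20205) = -9 + 33271 = 33262)
W = -67125/2 (W = -3/2 + (-299 - 1*33262) = -3/2 + (-299 - 33262) = -3/2 - 33561 = -67125/2 ≈ -33563.)
y(C, l) = (-222 + l)/(C + l)
y((8 - 13)², -360) - W = (-222 - 360)/((8 - 13)² - 360) - 1*(-67125/2) = -582/((-5)² - 360) + 67125/2 = -582/(25 - 360) + 67125/2 = -582/(-335) + 67125/2 = -1/335*(-582) + 67125/2 = 582/335 + 67125/2 = 22488039/670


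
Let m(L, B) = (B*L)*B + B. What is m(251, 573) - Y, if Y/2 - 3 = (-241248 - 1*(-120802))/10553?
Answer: 869685064630/10553 ≈ 8.2411e+7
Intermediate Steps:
m(L, B) = B + L*B² (m(L, B) = L*B² + B = B + L*B²)
Y = -177574/10553 (Y = 6 + 2*((-241248 - 1*(-120802))/10553) = 6 + 2*((-241248 + 120802)*(1/10553)) = 6 + 2*(-120446*1/10553) = 6 + 2*(-120446/10553) = 6 - 240892/10553 = -177574/10553 ≈ -16.827)
m(251, 573) - Y = 573*(1 + 573*251) - 1*(-177574/10553) = 573*(1 + 143823) + 177574/10553 = 573*143824 + 177574/10553 = 82411152 + 177574/10553 = 869685064630/10553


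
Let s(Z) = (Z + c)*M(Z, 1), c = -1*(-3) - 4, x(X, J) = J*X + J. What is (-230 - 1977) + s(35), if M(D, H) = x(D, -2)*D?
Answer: -87887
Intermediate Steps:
x(X, J) = J + J*X
c = -1 (c = 3 - 4 = -1)
M(D, H) = D*(-2 - 2*D) (M(D, H) = (-2*(1 + D))*D = (-2 - 2*D)*D = D*(-2 - 2*D))
s(Z) = 2*Z*(-1 + Z)*(-1 - Z) (s(Z) = (Z - 1)*(2*Z*(-1 - Z)) = (-1 + Z)*(2*Z*(-1 - Z)) = 2*Z*(-1 + Z)*(-1 - Z))
(-230 - 1977) + s(35) = (-230 - 1977) + 2*35*(1 - 1*35²) = -2207 + 2*35*(1 - 1*1225) = -2207 + 2*35*(1 - 1225) = -2207 + 2*35*(-1224) = -2207 - 85680 = -87887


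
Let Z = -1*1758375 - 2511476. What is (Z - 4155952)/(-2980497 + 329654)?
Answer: 8425803/2650843 ≈ 3.1785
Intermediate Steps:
Z = -4269851 (Z = -1758375 - 2511476 = -4269851)
(Z - 4155952)/(-2980497 + 329654) = (-4269851 - 4155952)/(-2980497 + 329654) = -8425803/(-2650843) = -8425803*(-1/2650843) = 8425803/2650843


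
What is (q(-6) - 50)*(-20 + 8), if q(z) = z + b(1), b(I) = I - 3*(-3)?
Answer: 552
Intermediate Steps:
b(I) = 9 + I (b(I) = I + 9 = 9 + I)
q(z) = 10 + z (q(z) = z + (9 + 1) = z + 10 = 10 + z)
(q(-6) - 50)*(-20 + 8) = ((10 - 6) - 50)*(-20 + 8) = (4 - 50)*(-12) = -46*(-12) = 552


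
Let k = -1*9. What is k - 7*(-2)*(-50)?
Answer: -709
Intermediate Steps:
k = -9
k - 7*(-2)*(-50) = -9 - 7*(-2)*(-50) = -9 + 14*(-50) = -9 - 700 = -709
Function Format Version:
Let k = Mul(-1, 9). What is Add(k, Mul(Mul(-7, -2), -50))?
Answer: -709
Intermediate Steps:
k = -9
Add(k, Mul(Mul(-7, -2), -50)) = Add(-9, Mul(Mul(-7, -2), -50)) = Add(-9, Mul(14, -50)) = Add(-9, -700) = -709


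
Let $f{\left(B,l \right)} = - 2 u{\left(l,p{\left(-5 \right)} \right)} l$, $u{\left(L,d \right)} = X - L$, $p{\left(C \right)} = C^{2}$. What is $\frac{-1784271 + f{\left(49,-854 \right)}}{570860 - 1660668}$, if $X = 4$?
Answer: $\frac{318807}{1089808} \approx 0.29253$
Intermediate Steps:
$u{\left(L,d \right)} = 4 - L$
$f{\left(B,l \right)} = l \left(-8 + 2 l\right)$ ($f{\left(B,l \right)} = - 2 \left(4 - l\right) l = \left(-8 + 2 l\right) l = l \left(-8 + 2 l\right)$)
$\frac{-1784271 + f{\left(49,-854 \right)}}{570860 - 1660668} = \frac{-1784271 + 2 \left(-854\right) \left(-4 - 854\right)}{570860 - 1660668} = \frac{-1784271 + 2 \left(-854\right) \left(-858\right)}{-1089808} = \left(-1784271 + 1465464\right) \left(- \frac{1}{1089808}\right) = \left(-318807\right) \left(- \frac{1}{1089808}\right) = \frac{318807}{1089808}$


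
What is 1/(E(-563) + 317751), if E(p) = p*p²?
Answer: -1/178135796 ≈ -5.6137e-9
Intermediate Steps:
E(p) = p³
1/(E(-563) + 317751) = 1/((-563)³ + 317751) = 1/(-178453547 + 317751) = 1/(-178135796) = -1/178135796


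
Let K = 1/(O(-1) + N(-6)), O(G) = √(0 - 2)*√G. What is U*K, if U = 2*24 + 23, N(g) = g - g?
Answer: -71*√2/2 ≈ -50.205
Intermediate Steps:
O(G) = I*√2*√G (O(G) = √(-2)*√G = (I*√2)*√G = I*√2*√G)
N(g) = 0
K = -√2/2 (K = 1/(I*√2*√(-1) + 0) = 1/(I*√2*I + 0) = 1/(-√2 + 0) = 1/(-√2) = -√2/2 ≈ -0.70711)
U = 71 (U = 48 + 23 = 71)
U*K = 71*(-√2/2) = -71*√2/2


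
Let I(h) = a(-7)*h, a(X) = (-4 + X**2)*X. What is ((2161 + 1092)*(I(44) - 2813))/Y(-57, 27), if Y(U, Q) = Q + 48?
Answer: -54237269/75 ≈ -7.2316e+5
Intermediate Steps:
Y(U, Q) = 48 + Q
a(X) = X*(-4 + X**2)
I(h) = -315*h (I(h) = (-7*(-4 + (-7)**2))*h = (-7*(-4 + 49))*h = (-7*45)*h = -315*h)
((2161 + 1092)*(I(44) - 2813))/Y(-57, 27) = ((2161 + 1092)*(-315*44 - 2813))/(48 + 27) = (3253*(-13860 - 2813))/75 = (3253*(-16673))*(1/75) = -54237269*1/75 = -54237269/75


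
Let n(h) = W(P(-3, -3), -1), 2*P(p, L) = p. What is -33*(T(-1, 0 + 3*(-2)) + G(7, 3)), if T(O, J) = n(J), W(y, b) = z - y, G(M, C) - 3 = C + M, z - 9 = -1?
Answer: -1485/2 ≈ -742.50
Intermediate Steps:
z = 8 (z = 9 - 1 = 8)
P(p, L) = p/2
G(M, C) = 3 + C + M (G(M, C) = 3 + (C + M) = 3 + C + M)
W(y, b) = 8 - y
n(h) = 19/2 (n(h) = 8 - (-3)/2 = 8 - 1*(-3/2) = 8 + 3/2 = 19/2)
T(O, J) = 19/2
-33*(T(-1, 0 + 3*(-2)) + G(7, 3)) = -33*(19/2 + (3 + 3 + 7)) = -33*(19/2 + 13) = -33*45/2 = -1485/2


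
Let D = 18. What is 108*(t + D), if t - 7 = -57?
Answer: -3456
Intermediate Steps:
t = -50 (t = 7 - 57 = -50)
108*(t + D) = 108*(-50 + 18) = 108*(-32) = -3456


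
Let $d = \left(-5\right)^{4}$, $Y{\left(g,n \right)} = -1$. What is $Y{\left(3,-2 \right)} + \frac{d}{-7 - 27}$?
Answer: $- \frac{659}{34} \approx -19.382$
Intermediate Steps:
$d = 625$
$Y{\left(3,-2 \right)} + \frac{d}{-7 - 27} = -1 + \frac{1}{-7 - 27} \cdot 625 = -1 + \frac{1}{-34} \cdot 625 = -1 - \frac{625}{34} = - \frac{659}{34}$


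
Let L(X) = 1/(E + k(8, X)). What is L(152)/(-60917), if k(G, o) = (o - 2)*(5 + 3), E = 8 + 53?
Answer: -1/76816337 ≈ -1.3018e-8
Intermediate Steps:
E = 61
k(G, o) = -16 + 8*o (k(G, o) = (-2 + o)*8 = -16 + 8*o)
L(X) = 1/(45 + 8*X) (L(X) = 1/(61 + (-16 + 8*X)) = 1/(45 + 8*X))
L(152)/(-60917) = 1/((45 + 8*152)*(-60917)) = -1/60917/(45 + 1216) = -1/60917/1261 = (1/1261)*(-1/60917) = -1/76816337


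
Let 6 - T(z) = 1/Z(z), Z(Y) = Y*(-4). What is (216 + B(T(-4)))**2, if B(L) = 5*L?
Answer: 15452761/256 ≈ 60362.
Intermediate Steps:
Z(Y) = -4*Y
T(z) = 6 + 1/(4*z) (T(z) = 6 - 1/((-4*z)) = 6 - (-1)/(4*z) = 6 + 1/(4*z))
(216 + B(T(-4)))**2 = (216 + 5*(6 + (1/4)/(-4)))**2 = (216 + 5*(6 + (1/4)*(-1/4)))**2 = (216 + 5*(6 - 1/16))**2 = (216 + 5*(95/16))**2 = (216 + 475/16)**2 = (3931/16)**2 = 15452761/256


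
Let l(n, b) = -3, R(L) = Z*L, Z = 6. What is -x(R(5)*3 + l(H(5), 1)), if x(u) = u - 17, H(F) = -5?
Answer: -70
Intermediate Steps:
R(L) = 6*L
x(u) = -17 + u
-x(R(5)*3 + l(H(5), 1)) = -(-17 + ((6*5)*3 - 3)) = -(-17 + (30*3 - 3)) = -(-17 + (90 - 3)) = -(-17 + 87) = -1*70 = -70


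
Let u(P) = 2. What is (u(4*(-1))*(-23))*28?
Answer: -1288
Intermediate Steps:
(u(4*(-1))*(-23))*28 = (2*(-23))*28 = -46*28 = -1288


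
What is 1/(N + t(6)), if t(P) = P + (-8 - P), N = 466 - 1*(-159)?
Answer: 1/617 ≈ 0.0016207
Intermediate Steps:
N = 625 (N = 466 + 159 = 625)
t(P) = -8
1/(N + t(6)) = 1/(625 - 8) = 1/617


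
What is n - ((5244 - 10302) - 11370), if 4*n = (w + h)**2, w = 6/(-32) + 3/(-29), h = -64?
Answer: 15037419313/861184 ≈ 17461.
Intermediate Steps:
w = -135/464 (w = 6*(-1/32) + 3*(-1/29) = -3/16 - 3/29 = -135/464 ≈ -0.29095)
n = 889888561/861184 (n = (-135/464 - 64)**2/4 = (-29831/464)**2/4 = (1/4)*(889888561/215296) = 889888561/861184 ≈ 1033.3)
n - ((5244 - 10302) - 11370) = 889888561/861184 - ((5244 - 10302) - 11370) = 889888561/861184 - (-5058 - 11370) = 889888561/861184 - 1*(-16428) = 889888561/861184 + 16428 = 15037419313/861184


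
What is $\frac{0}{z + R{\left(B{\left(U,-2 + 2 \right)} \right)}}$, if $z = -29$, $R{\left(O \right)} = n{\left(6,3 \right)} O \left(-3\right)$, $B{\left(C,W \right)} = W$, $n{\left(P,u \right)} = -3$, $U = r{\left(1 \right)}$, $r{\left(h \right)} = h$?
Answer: $0$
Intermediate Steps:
$U = 1$
$R{\left(O \right)} = 9 O$ ($R{\left(O \right)} = - 3 O \left(-3\right) = 9 O$)
$\frac{0}{z + R{\left(B{\left(U,-2 + 2 \right)} \right)}} = \frac{0}{-29 + 9 \left(-2 + 2\right)} = \frac{0}{-29 + 9 \cdot 0} = \frac{0}{-29 + 0} = \frac{0}{-29} = 0 \left(- \frac{1}{29}\right) = 0$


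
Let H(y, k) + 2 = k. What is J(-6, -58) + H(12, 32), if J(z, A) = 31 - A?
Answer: 119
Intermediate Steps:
H(y, k) = -2 + k
J(-6, -58) + H(12, 32) = (31 - 1*(-58)) + (-2 + 32) = (31 + 58) + 30 = 89 + 30 = 119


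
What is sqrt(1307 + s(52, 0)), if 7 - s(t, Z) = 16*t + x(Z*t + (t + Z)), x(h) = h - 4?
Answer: sqrt(434) ≈ 20.833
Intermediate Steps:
x(h) = -4 + h
s(t, Z) = 11 - Z - 17*t - Z*t (s(t, Z) = 7 - (16*t + (-4 + (Z*t + (t + Z)))) = 7 - (16*t + (-4 + (Z*t + (Z + t)))) = 7 - (16*t + (-4 + (Z + t + Z*t))) = 7 - (16*t + (-4 + Z + t + Z*t)) = 7 - (-4 + Z + 17*t + Z*t) = 7 + (4 - Z - 17*t - Z*t) = 11 - Z - 17*t - Z*t)
sqrt(1307 + s(52, 0)) = sqrt(1307 + (11 - 1*0 - 17*52 - 1*0*52)) = sqrt(1307 + (11 + 0 - 884 + 0)) = sqrt(1307 - 873) = sqrt(434)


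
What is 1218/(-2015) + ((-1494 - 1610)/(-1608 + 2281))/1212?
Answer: -249936982/410896785 ≈ -0.60827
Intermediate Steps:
1218/(-2015) + ((-1494 - 1610)/(-1608 + 2281))/1212 = 1218*(-1/2015) - 3104/673*(1/1212) = -1218/2015 - 3104*1/673*(1/1212) = -1218/2015 - 3104/673*1/1212 = -1218/2015 - 776/203919 = -249936982/410896785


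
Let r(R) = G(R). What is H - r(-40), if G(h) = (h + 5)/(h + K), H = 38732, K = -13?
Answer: 2052761/53 ≈ 38731.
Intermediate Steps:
G(h) = (5 + h)/(-13 + h) (G(h) = (h + 5)/(h - 13) = (5 + h)/(-13 + h))
r(R) = (5 + R)/(-13 + R)
H - r(-40) = 38732 - (5 - 40)/(-13 - 40) = 38732 - (-35)/(-53) = 38732 - (-1)*(-35)/53 = 38732 - 1*35/53 = 38732 - 35/53 = 2052761/53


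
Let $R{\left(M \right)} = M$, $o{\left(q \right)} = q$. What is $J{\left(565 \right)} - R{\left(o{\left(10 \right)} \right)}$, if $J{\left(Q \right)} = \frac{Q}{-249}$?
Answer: $- \frac{3055}{249} \approx -12.269$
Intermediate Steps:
$J{\left(Q \right)} = - \frac{Q}{249}$ ($J{\left(Q \right)} = Q \left(- \frac{1}{249}\right) = - \frac{Q}{249}$)
$J{\left(565 \right)} - R{\left(o{\left(10 \right)} \right)} = \left(- \frac{1}{249}\right) 565 - 10 = - \frac{565}{249} - 10 = - \frac{3055}{249}$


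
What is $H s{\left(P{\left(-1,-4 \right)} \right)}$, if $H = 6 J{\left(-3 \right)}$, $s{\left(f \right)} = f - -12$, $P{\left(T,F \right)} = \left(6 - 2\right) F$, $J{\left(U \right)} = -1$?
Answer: $24$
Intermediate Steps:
$P{\left(T,F \right)} = 4 F$
$s{\left(f \right)} = 12 + f$ ($s{\left(f \right)} = f + 12 = 12 + f$)
$H = -6$ ($H = 6 \left(-1\right) = -6$)
$H s{\left(P{\left(-1,-4 \right)} \right)} = - 6 \left(12 + 4 \left(-4\right)\right) = - 6 \left(12 - 16\right) = \left(-6\right) \left(-4\right) = 24$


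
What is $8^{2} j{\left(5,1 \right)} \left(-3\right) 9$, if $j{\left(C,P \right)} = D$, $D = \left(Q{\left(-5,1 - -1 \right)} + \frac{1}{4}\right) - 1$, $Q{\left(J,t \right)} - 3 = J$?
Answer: $4752$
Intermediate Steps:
$Q{\left(J,t \right)} = 3 + J$
$D = - \frac{11}{4}$ ($D = \left(\left(3 - 5\right) + \frac{1}{4}\right) - 1 = \left(-2 + \frac{1}{4}\right) - 1 = - \frac{7}{4} - 1 = - \frac{11}{4} \approx -2.75$)
$j{\left(C,P \right)} = - \frac{11}{4}$
$8^{2} j{\left(5,1 \right)} \left(-3\right) 9 = 8^{2} \left(- \frac{11}{4}\right) \left(-3\right) 9 = 64 \cdot \frac{33}{4} \cdot 9 = 64 \cdot \frac{297}{4} = 4752$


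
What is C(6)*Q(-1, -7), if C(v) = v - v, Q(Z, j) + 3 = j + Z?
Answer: 0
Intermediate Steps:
Q(Z, j) = -3 + Z + j (Q(Z, j) = -3 + (j + Z) = -3 + (Z + j) = -3 + Z + j)
C(v) = 0
C(6)*Q(-1, -7) = 0*(-3 - 1 - 7) = 0*(-11) = 0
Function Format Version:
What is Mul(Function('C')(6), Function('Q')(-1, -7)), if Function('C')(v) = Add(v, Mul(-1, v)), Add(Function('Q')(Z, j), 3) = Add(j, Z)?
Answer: 0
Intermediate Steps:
Function('Q')(Z, j) = Add(-3, Z, j) (Function('Q')(Z, j) = Add(-3, Add(j, Z)) = Add(-3, Add(Z, j)) = Add(-3, Z, j))
Function('C')(v) = 0
Mul(Function('C')(6), Function('Q')(-1, -7)) = Mul(0, Add(-3, -1, -7)) = Mul(0, -11) = 0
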